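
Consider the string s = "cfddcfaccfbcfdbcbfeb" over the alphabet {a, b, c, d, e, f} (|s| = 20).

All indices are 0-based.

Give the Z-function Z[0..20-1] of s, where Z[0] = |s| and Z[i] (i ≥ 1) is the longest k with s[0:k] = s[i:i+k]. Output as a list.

[20, 0, 0, 0, 2, 0, 0, 1, 2, 0, 0, 3, 0, 0, 0, 1, 0, 0, 0, 0]

Z[0]=20
i=1: fresh scan; Z[1]=0
i=2: fresh scan; Z[2]=0
i=3: fresh scan; Z[3]=0
i=4: fresh scan; Z[4]=2 extend→box=[4,6)
i=5: min(r-i=1, Z[1]=0)=0; Z[5]=0
i=6: fresh scan; Z[6]=0
i=7: fresh scan; Z[7]=1 extend→box=[7,8)
i=8: fresh scan; Z[8]=2 extend→box=[8,10)
i=9: min(r-i=1, Z[1]=0)=0; Z[9]=0
i=10: fresh scan; Z[10]=0
i=11: fresh scan; Z[11]=3 extend→box=[11,14)
i=12: min(r-i=2, Z[1]=0)=0; Z[12]=0
i=13: min(r-i=1, Z[2]=0)=0; Z[13]=0
i=14: fresh scan; Z[14]=0
i=15: fresh scan; Z[15]=1 extend→box=[15,16)
i=16: fresh scan; Z[16]=0
i=17: fresh scan; Z[17]=0
i=18: fresh scan; Z[18]=0
i=19: fresh scan; Z[19]=0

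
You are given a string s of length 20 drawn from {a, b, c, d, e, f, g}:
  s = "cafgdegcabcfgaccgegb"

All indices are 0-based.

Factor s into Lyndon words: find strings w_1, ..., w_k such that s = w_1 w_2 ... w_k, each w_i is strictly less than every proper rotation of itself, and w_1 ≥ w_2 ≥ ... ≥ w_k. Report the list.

["c", "afgdegc", "abcfgaccgegb"]

emit factor 1: 'c' (i=0, period=1)
emit factor 2: 'afgdegc' (i=1, period=7)
emit factor 3: 'abcfgaccgegb' (i=8, period=12)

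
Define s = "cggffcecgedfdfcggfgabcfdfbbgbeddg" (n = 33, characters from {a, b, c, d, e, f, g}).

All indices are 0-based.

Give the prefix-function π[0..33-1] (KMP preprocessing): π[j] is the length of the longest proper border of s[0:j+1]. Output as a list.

π[0] = 0
j=1 s[j]='g': π[1]=0 (border '')
j=2 s[j]='g': π[2]=0 (border '')
j=3 s[j]='f': π[3]=0 (border '')
j=4 s[j]='f': π[4]=0 (border '')
j=5 s[j]='c': π[5]=1 (border 'c')
j=6 s[j]='e': k: 1→0; π[6]=0 (border '')
j=7 s[j]='c': π[7]=1 (border 'c')
j=8 s[j]='g': π[8]=2 (border 'cg')
j=9 s[j]='e': k: 2→0; π[9]=0 (border '')
j=10 s[j]='d': π[10]=0 (border '')
j=11 s[j]='f': π[11]=0 (border '')
j=12 s[j]='d': π[12]=0 (border '')
j=13 s[j]='f': π[13]=0 (border '')
j=14 s[j]='c': π[14]=1 (border 'c')
j=15 s[j]='g': π[15]=2 (border 'cg')
j=16 s[j]='g': π[16]=3 (border 'cgg')
j=17 s[j]='f': π[17]=4 (border 'cggf')
j=18 s[j]='g': k: 4→0; π[18]=0 (border '')
j=19 s[j]='a': π[19]=0 (border '')
j=20 s[j]='b': π[20]=0 (border '')
j=21 s[j]='c': π[21]=1 (border 'c')
j=22 s[j]='f': k: 1→0; π[22]=0 (border '')
j=23 s[j]='d': π[23]=0 (border '')
j=24 s[j]='f': π[24]=0 (border '')
j=25 s[j]='b': π[25]=0 (border '')
j=26 s[j]='b': π[26]=0 (border '')
j=27 s[j]='g': π[27]=0 (border '')
j=28 s[j]='b': π[28]=0 (border '')
j=29 s[j]='e': π[29]=0 (border '')
j=30 s[j]='d': π[30]=0 (border '')
j=31 s[j]='d': π[31]=0 (border '')
j=32 s[j]='g': π[32]=0 (border '')

[0, 0, 0, 0, 0, 1, 0, 1, 2, 0, 0, 0, 0, 0, 1, 2, 3, 4, 0, 0, 0, 1, 0, 0, 0, 0, 0, 0, 0, 0, 0, 0, 0]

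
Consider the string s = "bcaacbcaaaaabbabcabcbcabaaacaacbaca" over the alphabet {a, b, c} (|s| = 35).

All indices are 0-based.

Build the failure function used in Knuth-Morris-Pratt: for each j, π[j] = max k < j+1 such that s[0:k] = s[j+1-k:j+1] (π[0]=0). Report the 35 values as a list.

[0, 0, 0, 0, 0, 1, 2, 3, 4, 0, 0, 0, 1, 1, 0, 1, 2, 3, 1, 2, 1, 2, 3, 1, 0, 0, 0, 0, 0, 0, 0, 1, 0, 0, 0]

π[0] = 0
j=1 s[j]='c': π[1]=0 (border '')
j=2 s[j]='a': π[2]=0 (border '')
j=3 s[j]='a': π[3]=0 (border '')
j=4 s[j]='c': π[4]=0 (border '')
j=5 s[j]='b': π[5]=1 (border 'b')
j=6 s[j]='c': π[6]=2 (border 'bc')
j=7 s[j]='a': π[7]=3 (border 'bca')
j=8 s[j]='a': π[8]=4 (border 'bcaa')
j=9 s[j]='a': k: 4→0; π[9]=0 (border '')
j=10 s[j]='a': π[10]=0 (border '')
j=11 s[j]='a': π[11]=0 (border '')
j=12 s[j]='b': π[12]=1 (border 'b')
j=13 s[j]='b': k: 1→0; π[13]=1 (border 'b')
j=14 s[j]='a': k: 1→0; π[14]=0 (border '')
j=15 s[j]='b': π[15]=1 (border 'b')
j=16 s[j]='c': π[16]=2 (border 'bc')
j=17 s[j]='a': π[17]=3 (border 'bca')
j=18 s[j]='b': k: 3→0; π[18]=1 (border 'b')
j=19 s[j]='c': π[19]=2 (border 'bc')
j=20 s[j]='b': k: 2→0; π[20]=1 (border 'b')
j=21 s[j]='c': π[21]=2 (border 'bc')
j=22 s[j]='a': π[22]=3 (border 'bca')
j=23 s[j]='b': k: 3→0; π[23]=1 (border 'b')
j=24 s[j]='a': k: 1→0; π[24]=0 (border '')
j=25 s[j]='a': π[25]=0 (border '')
j=26 s[j]='a': π[26]=0 (border '')
j=27 s[j]='c': π[27]=0 (border '')
j=28 s[j]='a': π[28]=0 (border '')
j=29 s[j]='a': π[29]=0 (border '')
j=30 s[j]='c': π[30]=0 (border '')
j=31 s[j]='b': π[31]=1 (border 'b')
j=32 s[j]='a': k: 1→0; π[32]=0 (border '')
j=33 s[j]='c': π[33]=0 (border '')
j=34 s[j]='a': π[34]=0 (border '')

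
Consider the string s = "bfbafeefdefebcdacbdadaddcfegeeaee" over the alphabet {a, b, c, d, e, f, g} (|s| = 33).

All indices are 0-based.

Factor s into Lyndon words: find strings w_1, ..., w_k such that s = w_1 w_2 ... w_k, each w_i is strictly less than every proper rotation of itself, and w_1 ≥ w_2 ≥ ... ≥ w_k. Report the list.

["bf", "b", "afeefdefebcd", "acbdadaddcfegeeaee"]

emit factor 1: 'bf' (i=0, period=2)
emit factor 2: 'b' (i=2, period=1)
emit factor 3: 'afeefdefebcd' (i=3, period=12)
emit factor 4: 'acbdadaddcfegeeaee' (i=15, period=18)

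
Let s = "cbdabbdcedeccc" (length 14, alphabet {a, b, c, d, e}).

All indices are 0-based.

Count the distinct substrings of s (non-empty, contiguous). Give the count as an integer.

rank→(start, suffix):
  0 → (3, 'abbdcedeccc')
  1 → (4, 'bbdcedeccc')
  2 → (1, 'bdabbdcedeccc')
  3 → (5, 'bdcedeccc')
  4 → (13, 'c')
  5 → (0, 'cbdabbdcedeccc')
  6 → (12, 'cc')
  7 → (11, 'ccc')
  8 → (7, 'cedeccc')
  9 → (2, 'dabbdcedeccc')
  10 → (6, 'dcedeccc')
  11 → (9, 'deccc')
  12 → (10, 'eccc')
  13 → (8, 'edeccc')

SA = [3, 4, 1, 5, 13, 0, 12, 11, 7, 2, 6, 9, 10, 8]
rank  pair      lcp
   1  s[3:],s[4:]  0  ''
   2  s[4:],s[1:]  1  'b'
   3  s[1:],s[5:]  2  'bd'
   4  s[5:],s[13:]  0  ''
   5  s[13:],s[0:]  1  'c'
   6  s[0:],s[12:]  1  'c'
   7  s[12:],s[11:]  2  'cc'
   8  s[11:],s[7:]  1  'c'
   9  s[7:],s[2:]  0  ''
  10  s[2:],s[6:]  1  'd'
  11  s[6:],s[9:]  1  'd'
  12  s[9:],s[10:]  0  ''
  13  s[10:],s[8:]  1  'e'

n(n+1)/2 = 14·15/2 = 105
Σ LCP = 0 + 0 + 1 + 2 + 0 + 1 + 1 + 2 + 1 + 0 + 1 + 1 + 0 + 1 = 11
distinct = 105 − 11 = 94

94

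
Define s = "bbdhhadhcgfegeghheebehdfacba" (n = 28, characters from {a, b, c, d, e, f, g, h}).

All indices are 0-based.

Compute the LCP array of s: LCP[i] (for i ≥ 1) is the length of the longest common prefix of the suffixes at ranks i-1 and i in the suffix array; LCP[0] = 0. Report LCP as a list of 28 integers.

rank→(start, suffix):
  0 → (27, 'a')
  1 → (24, 'acba')
  2 → (5, 'adhcgfegeghheebehdfacba')
  3 → (26, 'ba')
  4 → (0, 'bbdhhadhcgfegeghheebehdfacba')
  5 → (1, 'bdhhadhcgfegeghheebehdfacba')
  6 → (19, 'behdfacba')
  7 → (25, 'cba')
  8 → (8, 'cgfegeghheebehdfacba')
  9 → (22, 'dfacba')
  10 → (6, 'dhcgfegeghheebehdfacba')
  11 → (2, 'dhhadhcgfegeghheebehdfacba')
  12 → (18, 'ebehdfacba')
  13 → (17, 'eebehdfacba')
  14 → (11, 'egeghheebehdfacba')
  15 → (13, 'eghheebehdfacba')
  16 → (20, 'ehdfacba')
  17 → (23, 'facba')
  18 → (10, 'fegeghheebehdfacba')
  19 → (12, 'geghheebehdfacba')
  20 → (9, 'gfegeghheebehdfacba')
  21 → (14, 'ghheebehdfacba')
  22 → (4, 'hadhcgfegeghheebehdfacba')
  23 → (7, 'hcgfegeghheebehdfacba')
  24 → (21, 'hdfacba')
  25 → (16, 'heebehdfacba')
  26 → (3, 'hhadhcgfegeghheebehdfacba')
  27 → (15, 'hheebehdfacba')

SA = [27, 24, 5, 26, 0, 1, 19, 25, 8, 22, 6, 2, 18, 17, 11, 13, 20, 23, 10, 12, 9, 14, 4, 7, 21, 16, 3, 15]
rank  pair      lcp
   1  s[27:],s[24:]  1  'a'
   2  s[24:],s[5:]  1  'a'
   3  s[5:],s[26:]  0  ''
   4  s[26:],s[0:]  1  'b'
   5  s[0:],s[1:]  1  'b'
   6  s[1:],s[19:]  1  'b'
   7  s[19:],s[25:]  0  ''
   8  s[25:],s[8:]  1  'c'
   9  s[8:],s[22:]  0  ''
  10  s[22:],s[6:]  1  'd'
  11  s[6:],s[2:]  2  'dh'
  12  s[2:],s[18:]  0  ''
  13  s[18:],s[17:]  1  'e'
  14  s[17:],s[11:]  1  'e'
  15  s[11:],s[13:]  2  'eg'
  16  s[13:],s[20:]  1  'e'
  17  s[20:],s[23:]  0  ''
  18  s[23:],s[10:]  1  'f'
  19  s[10:],s[12:]  0  ''
  20  s[12:],s[9:]  1  'g'
  21  s[9:],s[14:]  1  'g'
  22  s[14:],s[4:]  0  ''
  23  s[4:],s[7:]  1  'h'
  24  s[7:],s[21:]  1  'h'
  25  s[21:],s[16:]  1  'h'
  26  s[16:],s[3:]  1  'h'
  27  s[3:],s[15:]  2  'hh'

[0, 1, 1, 0, 1, 1, 1, 0, 1, 0, 1, 2, 0, 1, 1, 2, 1, 0, 1, 0, 1, 1, 0, 1, 1, 1, 1, 2]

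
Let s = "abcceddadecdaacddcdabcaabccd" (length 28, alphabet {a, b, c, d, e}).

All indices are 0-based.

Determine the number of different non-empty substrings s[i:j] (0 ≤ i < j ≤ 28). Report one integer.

366

rank→(start, suffix):
  0 → (22, 'aabccd')
  1 → (12, 'aacddcdabcaabccd')
  2 → (19, 'abcaabccd')
  3 → (23, 'abccd')
  4 → (0, 'abcceddadecdaacddcdabcaabccd')
  5 → (13, 'acddcdabcaabccd')
  6 → (7, 'adecdaacddcdabcaabccd')
  7 → (20, 'bcaabccd')
  8 → (24, 'bccd')
  9 → (1, 'bcceddadecdaacddcdabcaabccd')
  10 → (21, 'caabccd')
  11 → (25, 'ccd')
  12 → (2, 'cceddadecdaacddcdabcaabccd')
  13 → (26, 'cd')
  14 → (10, 'cdaacddcdabcaabccd')
  15 → (17, 'cdabcaabccd')
  16 → (14, 'cddcdabcaabccd')
  17 → (3, 'ceddadecdaacddcdabcaabccd')
  18 → (27, 'd')
  19 → (11, 'daacddcdabcaabccd')
  20 → (18, 'dabcaabccd')
  21 → (6, 'dadecdaacddcdabcaabccd')
  22 → (16, 'dcdabcaabccd')
  23 → (5, 'ddadecdaacddcdabcaabccd')
  24 → (15, 'ddcdabcaabccd')
  25 → (8, 'decdaacddcdabcaabccd')
  26 → (9, 'ecdaacddcdabcaabccd')
  27 → (4, 'eddadecdaacddcdabcaabccd')

SA = [22, 12, 19, 23, 0, 13, 7, 20, 24, 1, 21, 25, 2, 26, 10, 17, 14, 3, 27, 11, 18, 6, 16, 5, 15, 8, 9, 4]
[i] adj suffixes → lcp
  [1] 22/12 → 2 ('aa')
  [2] 12/19 → 1 ('a')
  [3] 19/23 → 3 ('abc')
  [4] 23/0 → 4 ('abcc')
  [5] 0/13 → 1 ('a')
  [6] 13/7 → 1 ('a')
  [7] 7/20 → 0 ('')
  [8] 20/24 → 2 ('bc')
  [9] 24/1 → 3 ('bcc')
  [10] 1/21 → 0 ('')
  [11] 21/25 → 1 ('c')
  [12] 25/2 → 2 ('cc')
  [13] 2/26 → 1 ('c')
  [14] 26/10 → 2 ('cd')
  [15] 10/17 → 3 ('cda')
  [16] 17/14 → 2 ('cd')
  [17] 14/3 → 1 ('c')
  [18] 3/27 → 0 ('')
  [19] 27/11 → 1 ('d')
  [20] 11/18 → 2 ('da')
  [21] 18/6 → 2 ('da')
  [22] 6/16 → 1 ('d')
  [23] 16/5 → 1 ('d')
  [24] 5/15 → 2 ('dd')
  [25] 15/8 → 1 ('d')
  [26] 8/9 → 0 ('')
  [27] 9/4 → 1 ('e')

n(n+1)/2 = 28·29/2 = 406
Σ LCP = 0 + 2 + 1 + 3 + 4 + 1 + 1 + 0 + 2 + 3 + 0 + 1 + 2 + 1 + 2 + 3 + 2 + 1 + 0 + 1 + 2 + 2 + 1 + 1 + 2 + 1 + 0 + 1 = 40
distinct = 406 − 40 = 366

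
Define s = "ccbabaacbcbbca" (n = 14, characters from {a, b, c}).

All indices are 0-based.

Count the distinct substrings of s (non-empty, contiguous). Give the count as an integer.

sorted suffixes:
  #0 SA[0]=13  'a'
  #1 SA[1]=5  'aacbcbbca'
  #2 SA[2]=3  'abaacbcbbca'
  #3 SA[3]=6  'acbcbbca'
  #4 SA[4]=4  'baacbcbbca'
  #5 SA[5]=2  'babaacbcbbca'
  #6 SA[6]=10  'bbca'
  #7 SA[7]=11  'bca'
  #8 SA[8]=8  'bcbbca'
  #9 SA[9]=12  'ca'
  #10 SA[10]=1  'cbabaacbcbbca'
  #11 SA[11]=9  'cbbca'
  #12 SA[12]=7  'cbcbbca'
  #13 SA[13]=0  'ccbabaacbcbbca'

SA = [13, 5, 3, 6, 4, 2, 10, 11, 8, 12, 1, 9, 7, 0]
[i] adj suffixes → lcp
  [1] 13/5 → 1 ('a')
  [2] 5/3 → 1 ('a')
  [3] 3/6 → 1 ('a')
  [4] 6/4 → 0 ('')
  [5] 4/2 → 2 ('ba')
  [6] 2/10 → 1 ('b')
  [7] 10/11 → 1 ('b')
  [8] 11/8 → 2 ('bc')
  [9] 8/12 → 0 ('')
  [10] 12/1 → 1 ('c')
  [11] 1/9 → 2 ('cb')
  [12] 9/7 → 2 ('cb')
  [13] 7/0 → 1 ('c')

n(n+1)/2 = 14·15/2 = 105
Σ LCP = 0 + 1 + 1 + 1 + 0 + 2 + 1 + 1 + 2 + 0 + 1 + 2 + 2 + 1 = 15
distinct = 105 − 15 = 90

90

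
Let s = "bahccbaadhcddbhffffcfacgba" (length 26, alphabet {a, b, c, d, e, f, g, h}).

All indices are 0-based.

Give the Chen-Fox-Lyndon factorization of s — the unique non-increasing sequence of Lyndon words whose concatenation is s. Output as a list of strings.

emit factor 1: 'b' (i=0, period=1)
emit factor 2: 'ahccb' (i=1, period=5)
emit factor 3: 'aadhcddbhffffcfacgb' (i=6, period=19)
emit factor 4: 'a' (i=25, period=1)

["b", "ahccb", "aadhcddbhffffcfacgb", "a"]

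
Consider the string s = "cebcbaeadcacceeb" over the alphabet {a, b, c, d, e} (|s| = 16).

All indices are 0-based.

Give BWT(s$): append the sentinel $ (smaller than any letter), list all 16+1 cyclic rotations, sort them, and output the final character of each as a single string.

rank  rotation           last
    0  $cebcbaeadcacceeb  b
    1  acceeb$cebcbaeadc  c
    2  adcacceeb$cebcbae  e
    3  aeadcacceeb$cebcb  b
    4  b$cebcbaeadcaccee  e
    5  baeadcacceeb$cebc  c
    6  bcbaeadcacceeb$ce  e
    7  cacceeb$cebcbaead  d
    8  cbaeadcacceeb$ceb  b
    9  cceeb$cebcbaeadca  a
   10  cebcbaeadcacceeb$  $
   11  ceeb$cebcbaeadcac  c
   12  dcacceeb$cebcbaea  a
   13  eadcacceeb$cebcba  a
   14  eb$cebcbaeadcacce  e
   15  ebcbaeadcacceeb$c  c
   16  eeb$cebcbaeadcacc  c

bcebecedba$caaecc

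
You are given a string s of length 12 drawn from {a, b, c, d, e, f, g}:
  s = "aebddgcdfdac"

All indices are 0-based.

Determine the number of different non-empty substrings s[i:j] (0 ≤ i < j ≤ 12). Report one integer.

rank→(start, suffix):
  0 → (10, 'ac')
  1 → (0, 'aebddgcdfdac')
  2 → (2, 'bddgcdfdac')
  3 → (11, 'c')
  4 → (6, 'cdfdac')
  5 → (9, 'dac')
  6 → (3, 'ddgcdfdac')
  7 → (7, 'dfdac')
  8 → (4, 'dgcdfdac')
  9 → (1, 'ebddgcdfdac')
  10 → (8, 'fdac')
  11 → (5, 'gcdfdac')

SA = [10, 0, 2, 11, 6, 9, 3, 7, 4, 1, 8, 5]
i: (SA[i-1],SA[i]) lcp shared
  1: (10,0) 1 'a'
  2: (0,2) 0 ''
  3: (2,11) 0 ''
  4: (11,6) 1 'c'
  5: (6,9) 0 ''
  6: (9,3) 1 'd'
  7: (3,7) 1 'd'
  8: (7,4) 1 'd'
  9: (4,1) 0 ''
  10: (1,8) 0 ''
  11: (8,5) 0 ''

n(n+1)/2 = 12·13/2 = 78
Σ LCP = 0 + 1 + 0 + 0 + 1 + 0 + 1 + 1 + 1 + 0 + 0 + 0 = 5
distinct = 78 − 5 = 73

73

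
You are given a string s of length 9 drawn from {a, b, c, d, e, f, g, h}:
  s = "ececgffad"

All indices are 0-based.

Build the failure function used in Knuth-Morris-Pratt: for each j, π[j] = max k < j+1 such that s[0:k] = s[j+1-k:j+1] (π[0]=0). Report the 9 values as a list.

[0, 0, 1, 2, 0, 0, 0, 0, 0]

π[0] = 0
j=1 s[j]='c': π[1]=0 (border '')
j=2 s[j]='e': π[2]=1 (border 'e')
j=3 s[j]='c': π[3]=2 (border 'ec')
j=4 s[j]='g': k: 2→0; π[4]=0 (border '')
j=5 s[j]='f': π[5]=0 (border '')
j=6 s[j]='f': π[6]=0 (border '')
j=7 s[j]='a': π[7]=0 (border '')
j=8 s[j]='d': π[8]=0 (border '')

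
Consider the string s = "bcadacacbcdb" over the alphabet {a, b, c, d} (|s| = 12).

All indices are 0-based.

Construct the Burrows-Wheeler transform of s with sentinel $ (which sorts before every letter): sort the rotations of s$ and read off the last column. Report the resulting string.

bdccd$cababac

rank  rotation       last
    0  $bcadacacbcdb  b
    1  acacbcdb$bcad  d
    2  acbcdb$bcadac  c
    3  adacacbcdb$bc  c
    4  b$bcadacacbcd  d
    5  bcadacacbcdb$  $
    6  bcdb$bcadacac  c
    7  cacbcdb$bcada  a
    8  cadacacbcdb$b  b
    9  cbcdb$bcadaca  a
   10  cdb$bcadacacb  b
   11  dacacbcdb$bca  a
   12  db$bcadacacbc  c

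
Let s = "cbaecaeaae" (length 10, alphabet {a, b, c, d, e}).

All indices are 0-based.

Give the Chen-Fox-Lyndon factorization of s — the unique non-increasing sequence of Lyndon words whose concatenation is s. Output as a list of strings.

emit factor 1: 'c' (i=0, period=1)
emit factor 2: 'b' (i=1, period=1)
emit factor 3: 'aec' (i=2, period=3)
emit factor 4: 'ae' (i=5, period=2)
emit factor 5: 'aae' (i=7, period=3)

["c", "b", "aec", "ae", "aae"]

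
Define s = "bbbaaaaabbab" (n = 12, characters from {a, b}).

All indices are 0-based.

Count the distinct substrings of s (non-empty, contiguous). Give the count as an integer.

rank→(start, suffix):
  0 → (3, 'aaaaabbab')
  1 → (4, 'aaaabbab')
  2 → (5, 'aaabbab')
  3 → (6, 'aabbab')
  4 → (10, 'ab')
  5 → (7, 'abbab')
  6 → (11, 'b')
  7 → (2, 'baaaaabbab')
  8 → (9, 'bab')
  9 → (1, 'bbaaaaabbab')
  10 → (8, 'bbab')
  11 → (0, 'bbbaaaaabbab')

SA = [3, 4, 5, 6, 10, 7, 11, 2, 9, 1, 8, 0]
i: (SA[i-1],SA[i]) lcp shared
  1: (3,4) 4 'aaaa'
  2: (4,5) 3 'aaa'
  3: (5,6) 2 'aa'
  4: (6,10) 1 'a'
  5: (10,7) 2 'ab'
  6: (7,11) 0 ''
  7: (11,2) 1 'b'
  8: (2,9) 2 'ba'
  9: (9,1) 1 'b'
  10: (1,8) 3 'bba'
  11: (8,0) 2 'bb'

n(n+1)/2 = 12·13/2 = 78
Σ LCP = 0 + 4 + 3 + 2 + 1 + 2 + 0 + 1 + 2 + 1 + 3 + 2 = 21
distinct = 78 − 21 = 57

57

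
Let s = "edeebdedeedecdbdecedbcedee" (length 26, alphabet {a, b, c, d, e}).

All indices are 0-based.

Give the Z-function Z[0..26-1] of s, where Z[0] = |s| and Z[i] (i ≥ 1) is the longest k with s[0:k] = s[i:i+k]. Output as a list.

[26, 0, 1, 1, 0, 0, 4, 0, 1, 3, 0, 1, 0, 0, 0, 0, 1, 0, 2, 0, 0, 0, 4, 0, 1, 1]

Z[0]=26
i=1: i≥r, start 0; Z[1]=0
i=2: i≥r, start 0; Z[2]=1 extend→box=[2,3)
i=3: i≥r, start 0; Z[3]=1 extend→box=[3,4)
i=4: i≥r, start 0; Z[4]=0
i=5: i≥r, start 0; Z[5]=0
i=6: i≥r, start 0; Z[6]=4 extend→box=[6,10)
i=7: min(r-i=3, Z[1]=0)=0; Z[7]=0
i=8: min(r-i=2, Z[2]=1)=1; Z[8]=1
i=9: min(r-i=1, Z[3]=1)=1; Z[9]=3 extend→box=[9,12)
i=10: min(r-i=2, Z[1]=0)=0; Z[10]=0
i=11: min(r-i=1, Z[2]=1)=1; Z[11]=1
i=12: i≥r, start 0; Z[12]=0
i=13: i≥r, start 0; Z[13]=0
i=14: i≥r, start 0; Z[14]=0
i=15: i≥r, start 0; Z[15]=0
i=16: i≥r, start 0; Z[16]=1 extend→box=[16,17)
i=17: i≥r, start 0; Z[17]=0
i=18: i≥r, start 0; Z[18]=2 extend→box=[18,20)
i=19: min(r-i=1, Z[1]=0)=0; Z[19]=0
i=20: i≥r, start 0; Z[20]=0
i=21: i≥r, start 0; Z[21]=0
i=22: i≥r, start 0; Z[22]=4 extend→box=[22,26)
i=23: min(r-i=3, Z[1]=0)=0; Z[23]=0
i=24: min(r-i=2, Z[2]=1)=1; Z[24]=1
i=25: min(r-i=1, Z[3]=1)=1; Z[25]=1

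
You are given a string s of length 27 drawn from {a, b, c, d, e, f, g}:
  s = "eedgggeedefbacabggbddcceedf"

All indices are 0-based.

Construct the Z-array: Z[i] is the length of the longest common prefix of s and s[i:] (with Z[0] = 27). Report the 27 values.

[27, 1, 0, 0, 0, 0, 3, 1, 0, 1, 0, 0, 0, 0, 0, 0, 0, 0, 0, 0, 0, 0, 0, 3, 1, 0, 0]

Z[0]=27
i=1: outside box; Z[1]=1 scan→box=[1,2)
i=2: outside box; Z[2]=0
i=3: outside box; Z[3]=0
i=4: outside box; Z[4]=0
i=5: outside box; Z[5]=0
i=6: outside box; Z[6]=3 scan→box=[6,9)
i=7: min(r-i=2, Z[1]=1)=1; Z[7]=1
i=8: min(r-i=1, Z[2]=0)=0; Z[8]=0
i=9: outside box; Z[9]=1 scan→box=[9,10)
i=10: outside box; Z[10]=0
i=11: outside box; Z[11]=0
i=12: outside box; Z[12]=0
i=13: outside box; Z[13]=0
i=14: outside box; Z[14]=0
i=15: outside box; Z[15]=0
i=16: outside box; Z[16]=0
i=17: outside box; Z[17]=0
i=18: outside box; Z[18]=0
i=19: outside box; Z[19]=0
i=20: outside box; Z[20]=0
i=21: outside box; Z[21]=0
i=22: outside box; Z[22]=0
i=23: outside box; Z[23]=3 scan→box=[23,26)
i=24: min(r-i=2, Z[1]=1)=1; Z[24]=1
i=25: min(r-i=1, Z[2]=0)=0; Z[25]=0
i=26: outside box; Z[26]=0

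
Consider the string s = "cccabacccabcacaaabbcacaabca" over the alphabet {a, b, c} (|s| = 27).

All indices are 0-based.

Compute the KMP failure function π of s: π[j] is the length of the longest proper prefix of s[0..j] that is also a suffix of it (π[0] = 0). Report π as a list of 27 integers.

π[0] = 0
j=1 s[j]='c': π[1]=1 (border 'c')
j=2 s[j]='c': π[2]=2 (border 'cc')
j=3 s[j]='a': k: 2→1→0; π[3]=0 (border '')
j=4 s[j]='b': π[4]=0 (border '')
j=5 s[j]='a': π[5]=0 (border '')
j=6 s[j]='c': π[6]=1 (border 'c')
j=7 s[j]='c': π[7]=2 (border 'cc')
j=8 s[j]='c': π[8]=3 (border 'ccc')
j=9 s[j]='a': π[9]=4 (border 'ccca')
j=10 s[j]='b': π[10]=5 (border 'cccab')
j=11 s[j]='c': k: 5→0; π[11]=1 (border 'c')
j=12 s[j]='a': k: 1→0; π[12]=0 (border '')
j=13 s[j]='c': π[13]=1 (border 'c')
j=14 s[j]='a': k: 1→0; π[14]=0 (border '')
j=15 s[j]='a': π[15]=0 (border '')
j=16 s[j]='a': π[16]=0 (border '')
j=17 s[j]='b': π[17]=0 (border '')
j=18 s[j]='b': π[18]=0 (border '')
j=19 s[j]='c': π[19]=1 (border 'c')
j=20 s[j]='a': k: 1→0; π[20]=0 (border '')
j=21 s[j]='c': π[21]=1 (border 'c')
j=22 s[j]='a': k: 1→0; π[22]=0 (border '')
j=23 s[j]='a': π[23]=0 (border '')
j=24 s[j]='b': π[24]=0 (border '')
j=25 s[j]='c': π[25]=1 (border 'c')
j=26 s[j]='a': k: 1→0; π[26]=0 (border '')

[0, 1, 2, 0, 0, 0, 1, 2, 3, 4, 5, 1, 0, 1, 0, 0, 0, 0, 0, 1, 0, 1, 0, 0, 0, 1, 0]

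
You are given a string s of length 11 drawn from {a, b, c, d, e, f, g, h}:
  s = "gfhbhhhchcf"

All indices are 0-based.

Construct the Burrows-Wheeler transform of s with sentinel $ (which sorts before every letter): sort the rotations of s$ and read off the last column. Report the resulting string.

fhhhcg$fchhb

rank  rotation      last
    0  $gfhbhhhchcf  f
    1  bhhhchcf$gfh  h
    2  cf$gfhbhhhch  h
    3  chcf$gfhbhhh  h
    4  f$gfhbhhhchc  c
    5  fhbhhhchcf$g  g
    6  gfhbhhhchcf$  $
    7  hbhhhchcf$gf  f
    8  hcf$gfhbhhhc  c
    9  hchcf$gfhbhh  h
   10  hhchcf$gfhbh  h
   11  hhhchcf$gfhb  b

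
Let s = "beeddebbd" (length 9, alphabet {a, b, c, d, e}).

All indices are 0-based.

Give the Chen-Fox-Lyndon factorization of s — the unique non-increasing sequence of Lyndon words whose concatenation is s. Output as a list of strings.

["beedde", "bbd"]

emit factor 1: 'beedde' (i=0, period=6)
emit factor 2: 'bbd' (i=6, period=3)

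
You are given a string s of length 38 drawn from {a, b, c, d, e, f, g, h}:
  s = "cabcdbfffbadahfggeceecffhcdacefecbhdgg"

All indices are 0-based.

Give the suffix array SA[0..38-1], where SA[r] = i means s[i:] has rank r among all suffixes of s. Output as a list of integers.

[1, 27, 10, 12, 9, 2, 5, 33, 0, 32, 25, 3, 18, 28, 21, 26, 11, 4, 35, 31, 17, 20, 19, 29, 8, 30, 7, 6, 22, 14, 23, 37, 16, 36, 15, 24, 34, 13]

rank | idx | suffix
   0 |   1 | abcdbfffbadahfggeceecffhcdacefecbhdgg
   1 |  27 | acefecbhdgg
   2 |  10 | adahfggeceecffhcdacefecbhdgg
   3 |  12 | ahfggeceecffhcdacefecbhdgg
   4 |   9 | badahfggeceecffhcdacefecbhdgg
   5 |   2 | bcdbfffbadahfggeceecffhcdacefecbhdgg
   6 |   5 | bfffbadahfggeceecffhcdacefecbhdgg
   7 |  33 | bhdgg
   8 |   0 | cabcdbfffbadahfggeceecffhcdacefecbhdgg
   9 |  32 | cbhdgg
  10 |  25 | cdacefecbhdgg
  11 |   3 | cdbfffbadahfggeceecffhcdacefecbhdgg
  12 |  18 | ceecffhcdacefecbhdgg
  13 |  28 | cefecbhdgg
  14 |  21 | cffhcdacefecbhdgg
  15 |  26 | dacefecbhdgg
  16 |  11 | dahfggeceecffhcdacefecbhdgg
  17 |   4 | dbfffbadahfggeceecffhcdacefecbhdgg
  18 |  35 | dgg
  19 |  31 | ecbhdgg
  20 |  17 | eceecffhcdacefecbhdgg
  21 |  20 | ecffhcdacefecbhdgg
  22 |  19 | eecffhcdacefecbhdgg
  23 |  29 | efecbhdgg
  24 |   8 | fbadahfggeceecffhcdacefecbhdgg
  25 |  30 | fecbhdgg
  26 |   7 | ffbadahfggeceecffhcdacefecbhdgg
  27 |   6 | fffbadahfggeceecffhcdacefecbhdgg
  28 |  22 | ffhcdacefecbhdgg
  29 |  14 | fggeceecffhcdacefecbhdgg
  30 |  23 | fhcdacefecbhdgg
  31 |  37 | g
  32 |  16 | geceecffhcdacefecbhdgg
  33 |  36 | gg
  34 |  15 | ggeceecffhcdacefecbhdgg
  35 |  24 | hcdacefecbhdgg
  36 |  34 | hdgg
  37 |  13 | hfggeceecffhcdacefecbhdgg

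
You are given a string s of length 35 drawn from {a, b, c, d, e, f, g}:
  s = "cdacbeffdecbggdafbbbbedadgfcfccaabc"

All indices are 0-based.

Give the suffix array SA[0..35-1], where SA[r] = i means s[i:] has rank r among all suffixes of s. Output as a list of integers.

[31, 32, 2, 23, 15, 17, 18, 19, 33, 20, 4, 11, 34, 30, 3, 10, 29, 0, 27, 1, 22, 14, 8, 24, 9, 21, 5, 16, 28, 26, 7, 6, 13, 25, 12]

rank→(start, suffix):
  0 → (31, 'aabc')
  1 → (32, 'abc')
  2 → (2, 'acbeffdecbggdafbbbbedadgfcfccaabc')
  3 → (23, 'adgfcfccaabc')
  4 → (15, 'afbbbbedadgfcfccaabc')
  5 → (17, 'bbbbedadgfcfccaabc')
  6 → (18, 'bbbedadgfcfccaabc')
  7 → (19, 'bbedadgfcfccaabc')
  8 → (33, 'bc')
  9 → (20, 'bedadgfcfccaabc')
  10 → (4, 'beffdecbggdafbbbbedadgfcfccaabc')
  11 → (11, 'bggdafbbbbedadgfcfccaabc')
  12 → (34, 'c')
  13 → (30, 'caabc')
  14 → (3, 'cbeffdecbggdafbbbbedadgfcfccaabc')
  15 → (10, 'cbggdafbbbbedadgfcfccaabc')
  16 → (29, 'ccaabc')
  17 → (0, 'cdacbeffdecbggdafbbbbedadgfcfccaabc')
  18 → (27, 'cfccaabc')
  19 → (1, 'dacbeffdecbggdafbbbbedadgfcfccaabc')
  20 → (22, 'dadgfcfccaabc')
  21 → (14, 'dafbbbbedadgfcfccaabc')
  22 → (8, 'decbggdafbbbbedadgfcfccaabc')
  23 → (24, 'dgfcfccaabc')
  24 → (9, 'ecbggdafbbbbedadgfcfccaabc')
  25 → (21, 'edadgfcfccaabc')
  26 → (5, 'effdecbggdafbbbbedadgfcfccaabc')
  27 → (16, 'fbbbbedadgfcfccaabc')
  28 → (28, 'fccaabc')
  29 → (26, 'fcfccaabc')
  30 → (7, 'fdecbggdafbbbbedadgfcfccaabc')
  31 → (6, 'ffdecbggdafbbbbedadgfcfccaabc')
  32 → (13, 'gdafbbbbedadgfcfccaabc')
  33 → (25, 'gfcfccaabc')
  34 → (12, 'ggdafbbbbedadgfcfccaabc')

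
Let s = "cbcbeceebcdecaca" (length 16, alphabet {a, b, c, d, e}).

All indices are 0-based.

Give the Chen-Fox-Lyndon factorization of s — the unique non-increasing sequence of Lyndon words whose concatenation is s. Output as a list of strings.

emit factor 1: 'c' (i=0, period=1)
emit factor 2: 'bcbeceebcdec' (i=1, period=12)
emit factor 3: 'ac' (i=13, period=2)
emit factor 4: 'a' (i=15, period=1)

["c", "bcbeceebcdec", "ac", "a"]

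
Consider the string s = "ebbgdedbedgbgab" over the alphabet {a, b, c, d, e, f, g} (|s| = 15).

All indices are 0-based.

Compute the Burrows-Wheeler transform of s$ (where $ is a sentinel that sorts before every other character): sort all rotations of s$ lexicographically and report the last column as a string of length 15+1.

bgaedgbege$dbbdb

rank  rotation          last
    0  $ebbgdedbedgbgab  b
    1  ab$ebbgdedbedgbg  g
    2  b$ebbgdedbedgbga  a
    3  bbgdedbedgbgab$e  e
    4  bedgbgab$ebbgded  d
    5  bgab$ebbgdedbedg  g
    6  bgdedbedgbgab$eb  b
    7  dbedgbgab$ebbgde  e
    8  dedbedgbgab$ebbg  g
    9  dgbgab$ebbgdedbe  e
   10  ebbgdedbedgbgab$  $
   11  edbedgbgab$ebbgd  d
   12  edgbgab$ebbgdedb  b
   13  gab$ebbgdedbedgb  b
   14  gbgab$ebbgdedbed  d
   15  gdedbedgbgab$ebb  b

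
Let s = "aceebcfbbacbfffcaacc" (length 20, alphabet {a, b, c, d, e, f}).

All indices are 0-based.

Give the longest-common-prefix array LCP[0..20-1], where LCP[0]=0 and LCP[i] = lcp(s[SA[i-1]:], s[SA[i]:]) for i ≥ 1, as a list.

[0, 1, 2, 2, 0, 1, 1, 1, 0, 1, 1, 1, 1, 1, 0, 1, 0, 1, 1, 2]

rank | idx | suffix
   0 |  16 | aacc
   1 |   9 | acbfffcaacc
   2 |  17 | acc
   3 |   0 | aceebcfbbacbfffcaacc
   4 |   8 | bacbfffcaacc
   5 |   7 | bbacbfffcaacc
   6 |   4 | bcfbbacbfffcaacc
   7 |  11 | bfffcaacc
   8 |  19 | c
   9 |  15 | caacc
  10 |  10 | cbfffcaacc
  11 |  18 | cc
  12 |   1 | ceebcfbbacbfffcaacc
  13 |   5 | cfbbacbfffcaacc
  14 |   3 | ebcfbbacbfffcaacc
  15 |   2 | eebcfbbacbfffcaacc
  16 |   6 | fbbacbfffcaacc
  17 |  14 | fcaacc
  18 |  13 | ffcaacc
  19 |  12 | fffcaacc

SA = [16, 9, 17, 0, 8, 7, 4, 11, 19, 15, 10, 18, 1, 5, 3, 2, 6, 14, 13, 12]
i: (SA[i-1],SA[i]) lcp shared
  1: (16,9) 1 'a'
  2: (9,17) 2 'ac'
  3: (17,0) 2 'ac'
  4: (0,8) 0 ''
  5: (8,7) 1 'b'
  6: (7,4) 1 'b'
  7: (4,11) 1 'b'
  8: (11,19) 0 ''
  9: (19,15) 1 'c'
  10: (15,10) 1 'c'
  11: (10,18) 1 'c'
  12: (18,1) 1 'c'
  13: (1,5) 1 'c'
  14: (5,3) 0 ''
  15: (3,2) 1 'e'
  16: (2,6) 0 ''
  17: (6,14) 1 'f'
  18: (14,13) 1 'f'
  19: (13,12) 2 'ff'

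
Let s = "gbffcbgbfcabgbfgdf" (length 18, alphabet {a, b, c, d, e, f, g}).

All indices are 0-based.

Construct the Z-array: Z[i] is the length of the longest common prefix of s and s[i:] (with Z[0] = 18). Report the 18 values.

Z[0]=18
i=1: fresh scan; Z[1]=0
i=2: fresh scan; Z[2]=0
i=3: fresh scan; Z[3]=0
i=4: fresh scan; Z[4]=0
i=5: fresh scan; Z[5]=0
i=6: fresh scan; Z[6]=3 scan→box=[6,9)
i=7: min(r-i=2, Z[1]=0)=0; Z[7]=0
i=8: min(r-i=1, Z[2]=0)=0; Z[8]=0
i=9: fresh scan; Z[9]=0
i=10: fresh scan; Z[10]=0
i=11: fresh scan; Z[11]=0
i=12: fresh scan; Z[12]=3 scan→box=[12,15)
i=13: min(r-i=2, Z[1]=0)=0; Z[13]=0
i=14: min(r-i=1, Z[2]=0)=0; Z[14]=0
i=15: fresh scan; Z[15]=1 scan→box=[15,16)
i=16: fresh scan; Z[16]=0
i=17: fresh scan; Z[17]=0

[18, 0, 0, 0, 0, 0, 3, 0, 0, 0, 0, 0, 3, 0, 0, 1, 0, 0]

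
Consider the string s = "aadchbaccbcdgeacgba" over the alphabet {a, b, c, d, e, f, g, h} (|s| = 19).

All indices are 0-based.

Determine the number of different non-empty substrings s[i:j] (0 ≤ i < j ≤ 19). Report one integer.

176

rank→(start, suffix):
  0 → (18, 'a')
  1 → (0, 'aadchbaccbcdgeacgba')
  2 → (6, 'accbcdgeacgba')
  3 → (14, 'acgba')
  4 → (1, 'adchbaccbcdgeacgba')
  5 → (17, 'ba')
  6 → (5, 'baccbcdgeacgba')
  7 → (9, 'bcdgeacgba')
  8 → (8, 'cbcdgeacgba')
  9 → (7, 'ccbcdgeacgba')
  10 → (10, 'cdgeacgba')
  11 → (15, 'cgba')
  12 → (3, 'chbaccbcdgeacgba')
  13 → (2, 'dchbaccbcdgeacgba')
  14 → (11, 'dgeacgba')
  15 → (13, 'eacgba')
  16 → (16, 'gba')
  17 → (12, 'geacgba')
  18 → (4, 'hbaccbcdgeacgba')

SA = [18, 0, 6, 14, 1, 17, 5, 9, 8, 7, 10, 15, 3, 2, 11, 13, 16, 12, 4]
i: (SA[i-1],SA[i]) lcp shared
  1: (18,0) 1 'a'
  2: (0,6) 1 'a'
  3: (6,14) 2 'ac'
  4: (14,1) 1 'a'
  5: (1,17) 0 ''
  6: (17,5) 2 'ba'
  7: (5,9) 1 'b'
  8: (9,8) 0 ''
  9: (8,7) 1 'c'
  10: (7,10) 1 'c'
  11: (10,15) 1 'c'
  12: (15,3) 1 'c'
  13: (3,2) 0 ''
  14: (2,11) 1 'd'
  15: (11,13) 0 ''
  16: (13,16) 0 ''
  17: (16,12) 1 'g'
  18: (12,4) 0 ''

n(n+1)/2 = 19·20/2 = 190
Σ LCP = 0 + 1 + 1 + 2 + 1 + 0 + 2 + 1 + 0 + 1 + 1 + 1 + 1 + 0 + 1 + 0 + 0 + 1 + 0 = 14
distinct = 190 − 14 = 176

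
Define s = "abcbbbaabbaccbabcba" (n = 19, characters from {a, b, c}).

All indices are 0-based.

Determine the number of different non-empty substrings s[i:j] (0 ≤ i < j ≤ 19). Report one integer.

159

rank→(start, suffix):
  0 → (18, 'a')
  1 → (6, 'aabbaccbabcba')
  2 → (7, 'abbaccbabcba')
  3 → (14, 'abcba')
  4 → (0, 'abcbbbaabbaccbabcba')
  5 → (10, 'accbabcba')
  6 → (17, 'ba')
  7 → (5, 'baabbaccbabcba')
  8 → (13, 'babcba')
  9 → (9, 'baccbabcba')
  10 → (4, 'bbaabbaccbabcba')
  11 → (8, 'bbaccbabcba')
  12 → (3, 'bbbaabbaccbabcba')
  13 → (15, 'bcba')
  14 → (1, 'bcbbbaabbaccbabcba')
  15 → (16, 'cba')
  16 → (12, 'cbabcba')
  17 → (2, 'cbbbaabbaccbabcba')
  18 → (11, 'ccbabcba')

SA = [18, 6, 7, 14, 0, 10, 17, 5, 13, 9, 4, 8, 3, 15, 1, 16, 12, 2, 11]
i: (SA[i-1],SA[i]) lcp shared
  1: (18,6) 1 'a'
  2: (6,7) 1 'a'
  3: (7,14) 2 'ab'
  4: (14,0) 4 'abcb'
  5: (0,10) 1 'a'
  6: (10,17) 0 ''
  7: (17,5) 2 'ba'
  8: (5,13) 2 'ba'
  9: (13,9) 2 'ba'
  10: (9,4) 1 'b'
  11: (4,8) 3 'bba'
  12: (8,3) 2 'bb'
  13: (3,15) 1 'b'
  14: (15,1) 3 'bcb'
  15: (1,16) 0 ''
  16: (16,12) 3 'cba'
  17: (12,2) 2 'cb'
  18: (2,11) 1 'c'

n(n+1)/2 = 19·20/2 = 190
Σ LCP = 0 + 1 + 1 + 2 + 4 + 1 + 0 + 2 + 2 + 2 + 1 + 3 + 2 + 1 + 3 + 0 + 3 + 2 + 1 = 31
distinct = 190 − 31 = 159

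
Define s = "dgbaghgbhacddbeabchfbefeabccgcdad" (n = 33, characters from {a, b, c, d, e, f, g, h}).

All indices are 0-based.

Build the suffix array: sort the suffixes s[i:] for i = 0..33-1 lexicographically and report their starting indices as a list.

[24, 15, 9, 31, 3, 2, 25, 16, 13, 20, 7, 26, 29, 10, 27, 17, 32, 30, 12, 11, 0, 23, 14, 21, 19, 22, 1, 6, 28, 4, 8, 18, 5]

rank→(start, suffix):
  0 → (24, 'abccgcdad')
  1 → (15, 'abchfbefeabccgcdad')
  2 → (9, 'acddbeabchfbefeabccgcdad')
  3 → (31, 'ad')
  4 → (3, 'aghgbhacddbeabchfbefeabccgcdad')
  5 → (2, 'baghgbhacddbeabchfbefeabccgcdad')
  6 → (25, 'bccgcdad')
  7 → (16, 'bchfbefeabccgcdad')
  8 → (13, 'beabchfbefeabccgcdad')
  9 → (20, 'befeabccgcdad')
  10 → (7, 'bhacddbeabchfbefeabccgcdad')
  11 → (26, 'ccgcdad')
  12 → (29, 'cdad')
  13 → (10, 'cddbeabchfbefeabccgcdad')
  14 → (27, 'cgcdad')
  15 → (17, 'chfbefeabccgcdad')
  16 → (32, 'd')
  17 → (30, 'dad')
  18 → (12, 'dbeabchfbefeabccgcdad')
  19 → (11, 'ddbeabchfbefeabccgcdad')
  20 → (0, 'dgbaghgbhacddbeabchfbefeabccgcdad')
  21 → (23, 'eabccgcdad')
  22 → (14, 'eabchfbefeabccgcdad')
  23 → (21, 'efeabccgcdad')
  24 → (19, 'fbefeabccgcdad')
  25 → (22, 'feabccgcdad')
  26 → (1, 'gbaghgbhacddbeabchfbefeabccgcdad')
  27 → (6, 'gbhacddbeabchfbefeabccgcdad')
  28 → (28, 'gcdad')
  29 → (4, 'ghgbhacddbeabchfbefeabccgcdad')
  30 → (8, 'hacddbeabchfbefeabccgcdad')
  31 → (18, 'hfbefeabccgcdad')
  32 → (5, 'hgbhacddbeabchfbefeabccgcdad')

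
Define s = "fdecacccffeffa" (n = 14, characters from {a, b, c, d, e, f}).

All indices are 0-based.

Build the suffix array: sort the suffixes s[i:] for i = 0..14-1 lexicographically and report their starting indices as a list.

rank | idx | suffix
   0 |  13 | a
   1 |   4 | acccffeffa
   2 |   3 | cacccffeffa
   3 |   5 | cccffeffa
   4 |   6 | ccffeffa
   5 |   7 | cffeffa
   6 |   1 | decacccffeffa
   7 |   2 | ecacccffeffa
   8 |  10 | effa
   9 |  12 | fa
  10 |   0 | fdecacccffeffa
  11 |   9 | feffa
  12 |  11 | ffa
  13 |   8 | ffeffa

[13, 4, 3, 5, 6, 7, 1, 2, 10, 12, 0, 9, 11, 8]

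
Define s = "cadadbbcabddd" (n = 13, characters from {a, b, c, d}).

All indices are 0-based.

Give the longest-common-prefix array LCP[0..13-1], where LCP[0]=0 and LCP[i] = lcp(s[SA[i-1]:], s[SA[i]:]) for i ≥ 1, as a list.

sorted suffixes:
  #0 SA[0]=8  'abddd'
  #1 SA[1]=1  'adadbbcabddd'
  #2 SA[2]=3  'adbbcabddd'
  #3 SA[3]=5  'bbcabddd'
  #4 SA[4]=6  'bcabddd'
  #5 SA[5]=9  'bddd'
  #6 SA[6]=7  'cabddd'
  #7 SA[7]=0  'cadadbbcabddd'
  #8 SA[8]=12  'd'
  #9 SA[9]=2  'dadbbcabddd'
  #10 SA[10]=4  'dbbcabddd'
  #11 SA[11]=11  'dd'
  #12 SA[12]=10  'ddd'

SA = [8, 1, 3, 5, 6, 9, 7, 0, 12, 2, 4, 11, 10]
rank  pair      lcp
   1  s[8:],s[1:]  1  'a'
   2  s[1:],s[3:]  2  'ad'
   3  s[3:],s[5:]  0  ''
   4  s[5:],s[6:]  1  'b'
   5  s[6:],s[9:]  1  'b'
   6  s[9:],s[7:]  0  ''
   7  s[7:],s[0:]  2  'ca'
   8  s[0:],s[12:]  0  ''
   9  s[12:],s[2:]  1  'd'
  10  s[2:],s[4:]  1  'd'
  11  s[4:],s[11:]  1  'd'
  12  s[11:],s[10:]  2  'dd'

[0, 1, 2, 0, 1, 1, 0, 2, 0, 1, 1, 1, 2]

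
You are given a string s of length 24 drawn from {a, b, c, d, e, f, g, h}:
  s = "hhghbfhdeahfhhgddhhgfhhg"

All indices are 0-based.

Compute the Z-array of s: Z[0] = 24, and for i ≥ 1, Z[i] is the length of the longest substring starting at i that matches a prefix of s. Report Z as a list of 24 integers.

[24, 1, 0, 1, 0, 0, 1, 0, 0, 0, 1, 0, 3, 1, 0, 0, 0, 3, 1, 0, 0, 3, 1, 0]

Z[0]=24
i=1: fresh scan; Z[1]=1 extend→box=[1,2)
i=2: fresh scan; Z[2]=0
i=3: fresh scan; Z[3]=1 extend→box=[3,4)
i=4: fresh scan; Z[4]=0
i=5: fresh scan; Z[5]=0
i=6: fresh scan; Z[6]=1 extend→box=[6,7)
i=7: fresh scan; Z[7]=0
i=8: fresh scan; Z[8]=0
i=9: fresh scan; Z[9]=0
i=10: fresh scan; Z[10]=1 extend→box=[10,11)
i=11: fresh scan; Z[11]=0
i=12: fresh scan; Z[12]=3 extend→box=[12,15)
i=13: min(r-i=2, Z[1]=1)=1; Z[13]=1
i=14: min(r-i=1, Z[2]=0)=0; Z[14]=0
i=15: fresh scan; Z[15]=0
i=16: fresh scan; Z[16]=0
i=17: fresh scan; Z[17]=3 extend→box=[17,20)
i=18: min(r-i=2, Z[1]=1)=1; Z[18]=1
i=19: min(r-i=1, Z[2]=0)=0; Z[19]=0
i=20: fresh scan; Z[20]=0
i=21: fresh scan; Z[21]=3 extend→box=[21,24)
i=22: min(r-i=2, Z[1]=1)=1; Z[22]=1
i=23: min(r-i=1, Z[2]=0)=0; Z[23]=0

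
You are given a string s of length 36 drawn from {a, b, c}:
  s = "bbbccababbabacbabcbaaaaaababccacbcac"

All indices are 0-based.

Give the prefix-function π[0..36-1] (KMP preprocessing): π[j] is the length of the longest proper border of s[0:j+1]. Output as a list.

[0, 1, 2, 0, 0, 0, 1, 0, 1, 2, 0, 1, 0, 0, 1, 0, 1, 0, 1, 0, 0, 0, 0, 0, 0, 1, 0, 1, 0, 0, 0, 0, 1, 0, 0, 0]

π[0] = 0
j=1 s[j]='b': π[1]=1 (border 'b')
j=2 s[j]='b': π[2]=2 (border 'bb')
j=3 s[j]='c': k: 2→1→0; π[3]=0 (border '')
j=4 s[j]='c': π[4]=0 (border '')
j=5 s[j]='a': π[5]=0 (border '')
j=6 s[j]='b': π[6]=1 (border 'b')
j=7 s[j]='a': k: 1→0; π[7]=0 (border '')
j=8 s[j]='b': π[8]=1 (border 'b')
j=9 s[j]='b': π[9]=2 (border 'bb')
j=10 s[j]='a': k: 2→1→0; π[10]=0 (border '')
j=11 s[j]='b': π[11]=1 (border 'b')
j=12 s[j]='a': k: 1→0; π[12]=0 (border '')
j=13 s[j]='c': π[13]=0 (border '')
j=14 s[j]='b': π[14]=1 (border 'b')
j=15 s[j]='a': k: 1→0; π[15]=0 (border '')
j=16 s[j]='b': π[16]=1 (border 'b')
j=17 s[j]='c': k: 1→0; π[17]=0 (border '')
j=18 s[j]='b': π[18]=1 (border 'b')
j=19 s[j]='a': k: 1→0; π[19]=0 (border '')
j=20 s[j]='a': π[20]=0 (border '')
j=21 s[j]='a': π[21]=0 (border '')
j=22 s[j]='a': π[22]=0 (border '')
j=23 s[j]='a': π[23]=0 (border '')
j=24 s[j]='a': π[24]=0 (border '')
j=25 s[j]='b': π[25]=1 (border 'b')
j=26 s[j]='a': k: 1→0; π[26]=0 (border '')
j=27 s[j]='b': π[27]=1 (border 'b')
j=28 s[j]='c': k: 1→0; π[28]=0 (border '')
j=29 s[j]='c': π[29]=0 (border '')
j=30 s[j]='a': π[30]=0 (border '')
j=31 s[j]='c': π[31]=0 (border '')
j=32 s[j]='b': π[32]=1 (border 'b')
j=33 s[j]='c': k: 1→0; π[33]=0 (border '')
j=34 s[j]='a': π[34]=0 (border '')
j=35 s[j]='c': π[35]=0 (border '')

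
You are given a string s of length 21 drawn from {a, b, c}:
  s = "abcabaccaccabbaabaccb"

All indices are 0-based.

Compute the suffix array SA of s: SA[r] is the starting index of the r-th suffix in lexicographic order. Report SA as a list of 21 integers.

[14, 3, 15, 11, 0, 8, 5, 17, 20, 13, 4, 16, 12, 1, 2, 10, 7, 19, 9, 6, 18]

rank | idx | suffix
   0 |  14 | aabaccb
   1 |   3 | abaccaccabbaabaccb
   2 |  15 | abaccb
   3 |  11 | abbaabaccb
   4 |   0 | abcabaccaccabbaabaccb
   5 |   8 | accabbaabaccb
   6 |   5 | accaccabbaabaccb
   7 |  17 | accb
   8 |  20 | b
   9 |  13 | baabaccb
  10 |   4 | baccaccabbaabaccb
  11 |  16 | baccb
  12 |  12 | bbaabaccb
  13 |   1 | bcabaccaccabbaabaccb
  14 |   2 | cabaccaccabbaabaccb
  15 |  10 | cabbaabaccb
  16 |   7 | caccabbaabaccb
  17 |  19 | cb
  18 |   9 | ccabbaabaccb
  19 |   6 | ccaccabbaabaccb
  20 |  18 | ccb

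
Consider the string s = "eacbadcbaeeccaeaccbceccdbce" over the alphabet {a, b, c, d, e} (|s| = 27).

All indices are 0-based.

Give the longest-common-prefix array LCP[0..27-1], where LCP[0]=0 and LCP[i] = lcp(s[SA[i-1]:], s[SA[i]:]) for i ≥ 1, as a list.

rank | idx | suffix
   0 |   1 | acbadcbaeeccaeaccbceccdbce
   1 |  15 | accbceccdbce
   2 |   4 | adcbaeeccaeaccbceccdbce
   3 |  13 | aeaccbceccdbce
   4 |   8 | aeeccaeaccbceccdbce
   5 |   3 | badcbaeeccaeaccbceccdbce
   6 |   7 | baeeccaeaccbceccdbce
   7 |  24 | bce
   8 |  18 | bceccdbce
   9 |  12 | caeaccbceccdbce
  10 |   2 | cbadcbaeeccaeaccbceccdbce
  11 |   6 | cbaeeccaeaccbceccdbce
  12 |  17 | cbceccdbce
  13 |  11 | ccaeaccbceccdbce
  14 |  16 | ccbceccdbce
  15 |  21 | ccdbce
  16 |  22 | cdbce
  17 |  25 | ce
  18 |  19 | ceccdbce
  19 |  23 | dbce
  20 |   5 | dcbaeeccaeaccbceccdbce
  21 |  26 | e
  22 |   0 | eacbadcbaeeccaeaccbceccdbce
  23 |  14 | eaccbceccdbce
  24 |  10 | eccaeaccbceccdbce
  25 |  20 | eccdbce
  26 |   9 | eeccaeaccbceccdbce

SA = [1, 15, 4, 13, 8, 3, 7, 24, 18, 12, 2, 6, 17, 11, 16, 21, 22, 25, 19, 23, 5, 26, 0, 14, 10, 20, 9]
i: (SA[i-1],SA[i]) lcp shared
  1: (1,15) 2 'ac'
  2: (15,4) 1 'a'
  3: (4,13) 1 'a'
  4: (13,8) 2 'ae'
  5: (8,3) 0 ''
  6: (3,7) 2 'ba'
  7: (7,24) 1 'b'
  8: (24,18) 3 'bce'
  9: (18,12) 0 ''
  10: (12,2) 1 'c'
  11: (2,6) 3 'cba'
  12: (6,17) 2 'cb'
  13: (17,11) 1 'c'
  14: (11,16) 2 'cc'
  15: (16,21) 2 'cc'
  16: (21,22) 1 'c'
  17: (22,25) 1 'c'
  18: (25,19) 2 'ce'
  19: (19,23) 0 ''
  20: (23,5) 1 'd'
  21: (5,26) 0 ''
  22: (26,0) 1 'e'
  23: (0,14) 3 'eac'
  24: (14,10) 1 'e'
  25: (10,20) 3 'ecc'
  26: (20,9) 1 'e'

[0, 2, 1, 1, 2, 0, 2, 1, 3, 0, 1, 3, 2, 1, 2, 2, 1, 1, 2, 0, 1, 0, 1, 3, 1, 3, 1]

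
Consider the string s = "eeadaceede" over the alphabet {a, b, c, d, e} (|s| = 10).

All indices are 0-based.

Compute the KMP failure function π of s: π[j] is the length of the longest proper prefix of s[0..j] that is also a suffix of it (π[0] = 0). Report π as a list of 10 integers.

π[0] = 0
j=1 s[j]='e': π[1]=1 (border 'e')
j=2 s[j]='a': k: 1→0; π[2]=0 (border '')
j=3 s[j]='d': π[3]=0 (border '')
j=4 s[j]='a': π[4]=0 (border '')
j=5 s[j]='c': π[5]=0 (border '')
j=6 s[j]='e': π[6]=1 (border 'e')
j=7 s[j]='e': π[7]=2 (border 'ee')
j=8 s[j]='d': k: 2→1→0; π[8]=0 (border '')
j=9 s[j]='e': π[9]=1 (border 'e')

[0, 1, 0, 0, 0, 0, 1, 2, 0, 1]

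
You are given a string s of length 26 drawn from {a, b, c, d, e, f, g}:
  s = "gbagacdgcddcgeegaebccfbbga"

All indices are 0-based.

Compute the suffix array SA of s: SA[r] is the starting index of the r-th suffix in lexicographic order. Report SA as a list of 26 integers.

[25, 4, 16, 2, 1, 22, 18, 23, 19, 8, 5, 20, 11, 10, 9, 6, 17, 13, 14, 21, 24, 3, 15, 0, 7, 12]

rank | idx | suffix
   0 |  25 | a
   1 |   4 | acdgcddcgeegaebccfbbga
   2 |  16 | aebccfbbga
   3 |   2 | agacdgcddcgeegaebccfbbga
   4 |   1 | bagacdgcddcgeegaebccfbbga
   5 |  22 | bbga
   6 |  18 | bccfbbga
   7 |  23 | bga
   8 |  19 | ccfbbga
   9 |   8 | cddcgeegaebccfbbga
  10 |   5 | cdgcddcgeegaebccfbbga
  11 |  20 | cfbbga
  12 |  11 | cgeegaebccfbbga
  13 |  10 | dcgeegaebccfbbga
  14 |   9 | ddcgeegaebccfbbga
  15 |   6 | dgcddcgeegaebccfbbga
  16 |  17 | ebccfbbga
  17 |  13 | eegaebccfbbga
  18 |  14 | egaebccfbbga
  19 |  21 | fbbga
  20 |  24 | ga
  21 |   3 | gacdgcddcgeegaebccfbbga
  22 |  15 | gaebccfbbga
  23 |   0 | gbagacdgcddcgeegaebccfbbga
  24 |   7 | gcddcgeegaebccfbbga
  25 |  12 | geegaebccfbbga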